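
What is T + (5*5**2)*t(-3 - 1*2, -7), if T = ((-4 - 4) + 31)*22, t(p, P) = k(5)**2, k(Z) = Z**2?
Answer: 78631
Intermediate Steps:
t(p, P) = 625 (t(p, P) = (5**2)**2 = 25**2 = 625)
T = 506 (T = (-8 + 31)*22 = 23*22 = 506)
T + (5*5**2)*t(-3 - 1*2, -7) = 506 + (5*5**2)*625 = 506 + (5*25)*625 = 506 + 125*625 = 506 + 78125 = 78631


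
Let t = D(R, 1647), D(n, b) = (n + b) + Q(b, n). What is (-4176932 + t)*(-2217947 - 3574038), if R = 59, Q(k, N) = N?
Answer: 24182504636495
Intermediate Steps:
D(n, b) = b + 2*n (D(n, b) = (n + b) + n = (b + n) + n = b + 2*n)
t = 1765 (t = 1647 + 2*59 = 1647 + 118 = 1765)
(-4176932 + t)*(-2217947 - 3574038) = (-4176932 + 1765)*(-2217947 - 3574038) = -4175167*(-5791985) = 24182504636495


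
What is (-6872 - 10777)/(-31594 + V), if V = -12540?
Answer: 17649/44134 ≈ 0.39990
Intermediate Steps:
(-6872 - 10777)/(-31594 + V) = (-6872 - 10777)/(-31594 - 12540) = -17649/(-44134) = -17649*(-1/44134) = 17649/44134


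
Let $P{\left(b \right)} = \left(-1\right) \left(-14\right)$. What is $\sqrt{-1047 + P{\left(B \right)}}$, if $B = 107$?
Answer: $i \sqrt{1033} \approx 32.14 i$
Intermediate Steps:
$P{\left(b \right)} = 14$
$\sqrt{-1047 + P{\left(B \right)}} = \sqrt{-1047 + 14} = \sqrt{-1033} = i \sqrt{1033}$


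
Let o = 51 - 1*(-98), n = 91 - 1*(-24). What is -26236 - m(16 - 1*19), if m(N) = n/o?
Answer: -3909279/149 ≈ -26237.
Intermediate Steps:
n = 115 (n = 91 + 24 = 115)
o = 149 (o = 51 + 98 = 149)
m(N) = 115/149
-26236 - m(16 - 1*19) = -26236 - 1*115/149 = -26236 - 115/149 = -3909279/149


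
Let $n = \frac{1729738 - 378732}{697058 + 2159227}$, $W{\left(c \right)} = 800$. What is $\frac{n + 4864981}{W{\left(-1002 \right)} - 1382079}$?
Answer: $- \frac{13895773606591}{3945326488515} \approx -3.5221$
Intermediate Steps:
$n = \frac{1351006}{2856285} \approx 0.47299$
$\frac{n + 4864981}{W{\left(-1002 \right)} - 1382079} = \frac{\frac{1351006}{2856285} + 4864981}{800 - 1382079} = \frac{13895773606591}{2856285 \left(-1381279\right)} = \frac{13895773606591}{2856285} \left(- \frac{1}{1381279}\right) = - \frac{13895773606591}{3945326488515}$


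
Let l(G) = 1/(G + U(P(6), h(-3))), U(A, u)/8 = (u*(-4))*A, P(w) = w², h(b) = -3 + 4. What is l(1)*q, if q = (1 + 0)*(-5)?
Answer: 5/1151 ≈ 0.0043440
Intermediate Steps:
q = -5 (q = 1*(-5) = -5)
h(b) = 1
U(A, u) = -32*A*u (U(A, u) = 8*((u*(-4))*A) = 8*((-4*u)*A) = 8*(-4*A*u) = -32*A*u)
l(G) = 1/(-1152 + G) (l(G) = 1/(G - 32*6²*1) = 1/(G - 32*36*1) = 1/(G - 1152) = 1/(-1152 + G))
l(1)*q = -5/(-1152 + 1) = -5/(-1151) = -1/1151*(-5) = 5/1151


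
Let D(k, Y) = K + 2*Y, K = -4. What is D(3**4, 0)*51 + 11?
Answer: -193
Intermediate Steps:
D(k, Y) = -4 + 2*Y
D(3**4, 0)*51 + 11 = (-4 + 2*0)*51 + 11 = (-4 + 0)*51 + 11 = -4*51 + 11 = -204 + 11 = -193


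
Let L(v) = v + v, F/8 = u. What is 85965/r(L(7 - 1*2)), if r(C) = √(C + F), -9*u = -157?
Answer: 257895*√1346/1346 ≈ 7029.4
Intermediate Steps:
u = 157/9 (u = -⅑*(-157) = 157/9 ≈ 17.444)
F = 1256/9 (F = 8*(157/9) = 1256/9 ≈ 139.56)
L(v) = 2*v
r(C) = √(1256/9 + C) (r(C) = √(C + 1256/9) = √(1256/9 + C))
85965/r(L(7 - 1*2)) = 85965/((√(1256 + 9*(2*(7 - 1*2)))/3)) = 85965/((√(1256 + 9*(2*(7 - 2)))/3)) = 85965/((√(1256 + 9*(2*5))/3)) = 85965/((√(1256 + 9*10)/3)) = 85965/((√(1256 + 90)/3)) = 85965/((√1346/3)) = 85965*(3*√1346/1346) = 257895*√1346/1346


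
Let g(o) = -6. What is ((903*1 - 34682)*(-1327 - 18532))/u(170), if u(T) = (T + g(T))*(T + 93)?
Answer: 670817161/43132 ≈ 15553.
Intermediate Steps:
u(T) = (-6 + T)*(93 + T) (u(T) = (T - 6)*(T + 93) = (-6 + T)*(93 + T))
((903*1 - 34682)*(-1327 - 18532))/u(170) = ((903*1 - 34682)*(-1327 - 18532))/(-558 + 170**2 + 87*170) = ((903 - 34682)*(-19859))/(-558 + 28900 + 14790) = -33779*(-19859)/43132 = 670817161*(1/43132) = 670817161/43132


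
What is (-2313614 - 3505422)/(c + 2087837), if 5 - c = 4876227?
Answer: 5819036/2788385 ≈ 2.0869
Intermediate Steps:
c = -4876222 (c = 5 - 1*4876227 = 5 - 4876227 = -4876222)
(-2313614 - 3505422)/(c + 2087837) = (-2313614 - 3505422)/(-4876222 + 2087837) = -5819036/(-2788385) = -5819036*(-1/2788385) = 5819036/2788385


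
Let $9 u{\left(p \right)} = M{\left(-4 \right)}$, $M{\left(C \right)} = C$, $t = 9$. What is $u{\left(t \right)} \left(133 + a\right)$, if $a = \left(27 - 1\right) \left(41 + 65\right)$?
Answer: $-1284$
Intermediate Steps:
$u{\left(p \right)} = - \frac{4}{9}$ ($u{\left(p \right)} = \frac{1}{9} \left(-4\right) = - \frac{4}{9}$)
$a = 2756$ ($a = 26 \cdot 106 = 2756$)
$u{\left(t \right)} \left(133 + a\right) = - \frac{4 \left(133 + 2756\right)}{9} = \left(- \frac{4}{9}\right) 2889 = -1284$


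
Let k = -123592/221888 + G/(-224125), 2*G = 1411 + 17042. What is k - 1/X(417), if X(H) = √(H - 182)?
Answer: -3718413329/6216331000 - √235/235 ≈ -0.66340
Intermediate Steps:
G = 18453/2 (G = (1411 + 17042)/2 = (½)*18453 = 18453/2 ≈ 9226.5)
X(H) = √(-182 + H)
k = -3718413329/6216331000 (k = -123592/221888 + (18453/2)/(-224125) = -123592*1/221888 + (18453/2)*(-1/224125) = -15449/27736 - 18453/448250 = -3718413329/6216331000 ≈ -0.59817)
k - 1/X(417) = -3718413329/6216331000 - 1/(√(-182 + 417)) = -3718413329/6216331000 - 1/(√235) = -3718413329/6216331000 - √235/235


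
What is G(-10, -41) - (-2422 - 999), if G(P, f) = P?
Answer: 3411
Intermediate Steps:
G(-10, -41) - (-2422 - 999) = -10 - (-2422 - 999) = -10 - 1*(-3421) = -10 + 3421 = 3411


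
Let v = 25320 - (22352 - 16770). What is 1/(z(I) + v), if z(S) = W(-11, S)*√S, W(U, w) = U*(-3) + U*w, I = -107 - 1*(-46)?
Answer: 9869/209910610 - 176*I*√61/104955305 ≈ 4.7015e-5 - 1.3097e-5*I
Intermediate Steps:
I = -61 (I = -107 + 46 = -61)
W(U, w) = -3*U + U*w
v = 19738 (v = 25320 - 1*5582 = 25320 - 5582 = 19738)
z(S) = √S*(33 - 11*S) (z(S) = (-11*(-3 + S))*√S = (33 - 11*S)*√S = √S*(33 - 11*S))
1/(z(I) + v) = 1/(11*√(-61)*(3 - 1*(-61)) + 19738) = 1/(11*(I*√61)*(3 + 61) + 19738) = 1/(11*(I*√61)*64 + 19738) = 1/(704*I*√61 + 19738) = 1/(19738 + 704*I*√61)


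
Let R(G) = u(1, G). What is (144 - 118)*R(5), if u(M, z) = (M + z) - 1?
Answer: 130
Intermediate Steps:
u(M, z) = -1 + M + z
R(G) = G (R(G) = -1 + 1 + G = G)
(144 - 118)*R(5) = (144 - 118)*5 = 26*5 = 130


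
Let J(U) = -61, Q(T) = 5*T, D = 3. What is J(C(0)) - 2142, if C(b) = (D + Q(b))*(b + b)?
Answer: -2203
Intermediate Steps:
C(b) = 2*b*(3 + 5*b) (C(b) = (3 + 5*b)*(b + b) = (3 + 5*b)*(2*b) = 2*b*(3 + 5*b))
J(C(0)) - 2142 = -61 - 2142 = -2203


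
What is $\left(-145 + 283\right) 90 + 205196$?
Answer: $217616$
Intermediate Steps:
$\left(-145 + 283\right) 90 + 205196 = 138 \cdot 90 + 205196 = 12420 + 205196 = 217616$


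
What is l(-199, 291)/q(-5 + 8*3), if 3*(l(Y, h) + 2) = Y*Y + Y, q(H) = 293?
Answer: 13132/293 ≈ 44.819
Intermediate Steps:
l(Y, h) = -2 + Y/3 + Y²/3 (l(Y, h) = -2 + (Y*Y + Y)/3 = -2 + (Y² + Y)/3 = -2 + (Y + Y²)/3 = -2 + (Y/3 + Y²/3) = -2 + Y/3 + Y²/3)
l(-199, 291)/q(-5 + 8*3) = (-2 + (⅓)*(-199) + (⅓)*(-199)²)/293 = (-2 - 199/3 + (⅓)*39601)*(1/293) = (-2 - 199/3 + 39601/3)*(1/293) = 13132*(1/293) = 13132/293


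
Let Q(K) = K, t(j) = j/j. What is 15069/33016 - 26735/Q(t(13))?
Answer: -882667691/33016 ≈ -26735.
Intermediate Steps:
t(j) = 1
15069/33016 - 26735/Q(t(13)) = 15069/33016 - 26735/1 = 15069*(1/33016) - 26735*1 = 15069/33016 - 26735 = -882667691/33016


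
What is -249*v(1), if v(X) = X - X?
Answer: 0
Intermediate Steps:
v(X) = 0
-249*v(1) = -249*0 = 0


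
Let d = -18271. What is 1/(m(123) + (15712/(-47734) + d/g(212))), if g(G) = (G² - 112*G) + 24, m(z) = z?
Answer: 506553208/61703234883 ≈ 0.0082095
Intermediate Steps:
g(G) = 24 + G² - 112*G
1/(m(123) + (15712/(-47734) + d/g(212))) = 1/(123 + (15712/(-47734) - 18271/(24 + 212² - 112*212))) = 1/(123 + (15712*(-1/47734) - 18271/(24 + 44944 - 23744))) = 1/(123 + (-7856/23867 - 18271/21224)) = 1/(123 - 602809701/506553208) = 1/(61703234883/506553208) = 506553208/61703234883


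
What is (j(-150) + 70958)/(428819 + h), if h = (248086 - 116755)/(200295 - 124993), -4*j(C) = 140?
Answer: 5340643746/32291059669 ≈ 0.16539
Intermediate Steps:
j(C) = -35 (j(C) = -¼*140 = -35)
h = 131331/75302 ≈ 1.7441
(j(-150) + 70958)/(428819 + h) = (-35 + 70958)/(428819 + 131331/75302) = 70923/(32291059669/75302) = 70923*(75302/32291059669) = 5340643746/32291059669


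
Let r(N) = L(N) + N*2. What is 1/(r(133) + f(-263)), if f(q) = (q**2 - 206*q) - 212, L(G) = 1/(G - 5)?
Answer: 128/15795329 ≈ 8.1037e-6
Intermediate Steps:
L(G) = 1/(-5 + G)
r(N) = 1/(-5 + N) + 2*N (r(N) = 1/(-5 + N) + N*2 = 1/(-5 + N) + 2*N)
f(q) = -212 + q**2 - 206*q
1/(r(133) + f(-263)) = 1/((1 + 2*133*(-5 + 133))/(-5 + 133) + (-212 + (-263)**2 - 206*(-263))) = 1/((1 + 2*133*128)/128 + (-212 + 69169 + 54178)) = 1/((1 + 34048)/128 + 123135) = 1/((1/128)*34049 + 123135) = 1/(34049/128 + 123135) = 1/(15795329/128) = 128/15795329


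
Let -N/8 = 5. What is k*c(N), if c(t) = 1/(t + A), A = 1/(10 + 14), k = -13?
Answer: 312/959 ≈ 0.32534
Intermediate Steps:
N = -40 (N = -8*5 = -40)
A = 1/24 ≈ 0.041667
c(t) = 1/(1/24 + t) (c(t) = 1/(t + 1/24) = 1/(1/24 + t))
k*c(N) = -312/(1 + 24*(-40)) = -312/(1 - 960) = -312/(-959) = -312*(-1)/959 = -13*(-24/959) = 312/959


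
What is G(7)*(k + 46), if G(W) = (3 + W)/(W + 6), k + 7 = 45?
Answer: 840/13 ≈ 64.615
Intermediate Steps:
k = 38 (k = -7 + 45 = 38)
G(W) = (3 + W)/(6 + W)
G(7)*(k + 46) = ((3 + 7)/(6 + 7))*(38 + 46) = (10/13)*84 = 840/13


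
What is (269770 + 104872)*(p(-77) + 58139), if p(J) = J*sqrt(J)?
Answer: 21781311238 - 28847434*I*sqrt(77) ≈ 2.1781e+10 - 2.5314e+8*I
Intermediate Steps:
p(J) = J**(3/2)
(269770 + 104872)*(p(-77) + 58139) = (269770 + 104872)*((-77)**(3/2) + 58139) = 374642*(-77*I*sqrt(77) + 58139) = 374642*(58139 - 77*I*sqrt(77)) = 21781311238 - 28847434*I*sqrt(77)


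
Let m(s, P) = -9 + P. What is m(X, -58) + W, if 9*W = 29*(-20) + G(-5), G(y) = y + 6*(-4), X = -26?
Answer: -404/3 ≈ -134.67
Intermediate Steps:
G(y) = -24 + y (G(y) = y - 24 = -24 + y)
W = -203/3 (W = (29*(-20) + (-24 - 5))/9 = (-580 - 29)/9 = (1/9)*(-609) = -203/3 ≈ -67.667)
m(X, -58) + W = (-9 - 58) - 203/3 = -67 - 203/3 = -404/3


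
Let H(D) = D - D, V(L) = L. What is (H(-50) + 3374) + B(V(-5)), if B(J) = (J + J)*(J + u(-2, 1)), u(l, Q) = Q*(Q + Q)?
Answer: 3404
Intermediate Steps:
u(l, Q) = 2*Q² (u(l, Q) = Q*(2*Q) = 2*Q²)
H(D) = 0
B(J) = 2*J*(2 + J) (B(J) = (J + J)*(J + 2*1²) = (2*J)*(J + 2*1) = (2*J)*(J + 2) = (2*J)*(2 + J) = 2*J*(2 + J))
(H(-50) + 3374) + B(V(-5)) = (0 + 3374) + 2*(-5)*(2 - 5) = 3374 + 2*(-5)*(-3) = 3374 + 30 = 3404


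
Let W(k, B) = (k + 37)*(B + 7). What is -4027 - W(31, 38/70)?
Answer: -158897/35 ≈ -4539.9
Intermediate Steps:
W(k, B) = (7 + B)*(37 + k) (W(k, B) = (37 + k)*(7 + B) = (7 + B)*(37 + k))
-4027 - W(31, 38/70) = -4027 - (259 + 7*31 + 37*(38/70) + (38/70)*31) = -4027 - (259 + 217 + 37*(38*(1/70)) + (38*(1/70))*31) = -4027 - (259 + 217 + 37*(19/35) + (19/35)*31) = -4027 - (259 + 217 + 703/35 + 589/35) = -4027 - 1*17952/35 = -4027 - 17952/35 = -158897/35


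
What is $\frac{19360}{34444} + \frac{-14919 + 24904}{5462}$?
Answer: $\frac{112416915}{47033282} \approx 2.3902$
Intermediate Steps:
$\frac{19360}{34444} + \frac{-14919 + 24904}{5462} = 19360 \cdot \frac{1}{34444} + 9985 \cdot \frac{1}{5462} = \frac{4840}{8611} + \frac{9985}{5462} = \frac{112416915}{47033282}$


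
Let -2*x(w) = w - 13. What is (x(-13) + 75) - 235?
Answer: -147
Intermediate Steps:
x(w) = 13/2 - w/2 (x(w) = -(w - 13)/2 = -(-13 + w)/2 = 13/2 - w/2)
(x(-13) + 75) - 235 = ((13/2 - ½*(-13)) + 75) - 235 = ((13/2 + 13/2) + 75) - 235 = (13 + 75) - 235 = 88 - 235 = -147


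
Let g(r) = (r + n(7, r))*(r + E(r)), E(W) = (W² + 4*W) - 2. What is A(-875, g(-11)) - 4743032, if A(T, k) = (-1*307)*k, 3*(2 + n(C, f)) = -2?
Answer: -13423528/3 ≈ -4.4745e+6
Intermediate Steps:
n(C, f) = -8/3 (n(C, f) = -2 + (⅓)*(-2) = -2 - ⅔ = -8/3)
E(W) = -2 + W² + 4*W
g(r) = (-8/3 + r)*(-2 + r² + 5*r) (g(r) = (r - 8/3)*(r + (-2 + r² + 4*r)) = (-8/3 + r)*(-2 + r² + 5*r))
A(T, k) = -307*k
A(-875, g(-11)) - 4743032 = -307*(16/3 + (-11)³ - 46/3*(-11) + (7/3)*(-11)²) - 4743032 = -307*(16/3 - 1331 + 506/3 + (7/3)*121) - 4743032 = -307*(16/3 - 1331 + 506/3 + 847/3) - 4743032 = -307*(-2624/3) - 4743032 = 805568/3 - 4743032 = -13423528/3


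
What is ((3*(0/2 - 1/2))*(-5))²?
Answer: 225/4 ≈ 56.250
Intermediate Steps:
((3*(0/2 - 1/2))*(-5))² = ((3*(0*(½) - 1*½))*(-5))² = ((3*(0 - ½))*(-5))² = ((3*(-½))*(-5))² = (-3/2*(-5))² = (15/2)² = 225/4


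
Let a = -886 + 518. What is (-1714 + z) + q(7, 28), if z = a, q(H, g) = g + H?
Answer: -2047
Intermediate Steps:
q(H, g) = H + g
a = -368
z = -368
(-1714 + z) + q(7, 28) = (-1714 - 368) + (7 + 28) = -2082 + 35 = -2047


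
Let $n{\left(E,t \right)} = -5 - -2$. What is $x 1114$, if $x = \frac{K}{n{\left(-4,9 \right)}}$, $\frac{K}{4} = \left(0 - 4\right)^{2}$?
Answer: $- \frac{71296}{3} \approx -23765.0$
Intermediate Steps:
$K = 64$ ($K = 4 \left(0 - 4\right)^{2} = 4 \left(-4\right)^{2} = 4 \cdot 16 = 64$)
$n{\left(E,t \right)} = -3$ ($n{\left(E,t \right)} = -5 + 2 = -3$)
$x = - \frac{64}{3}$ ($x = \frac{64}{-3} = 64 \left(- \frac{1}{3}\right) = - \frac{64}{3} \approx -21.333$)
$x 1114 = \left(- \frac{64}{3}\right) 1114 = - \frac{71296}{3}$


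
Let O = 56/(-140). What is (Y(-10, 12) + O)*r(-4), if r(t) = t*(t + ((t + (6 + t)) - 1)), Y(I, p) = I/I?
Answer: 84/5 ≈ 16.800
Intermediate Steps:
Y(I, p) = 1
r(t) = t*(5 + 3*t) (r(t) = t*(t + ((6 + 2*t) - 1)) = t*(t + (5 + 2*t)) = t*(5 + 3*t))
O = -2/5 (O = 56*(-1/140) = -2/5 ≈ -0.40000)
(Y(-10, 12) + O)*r(-4) = (1 - 2/5)*(-4*(5 + 3*(-4))) = 3*(-4*(5 - 12))/5 = 3*(-4*(-7))/5 = (3/5)*28 = 84/5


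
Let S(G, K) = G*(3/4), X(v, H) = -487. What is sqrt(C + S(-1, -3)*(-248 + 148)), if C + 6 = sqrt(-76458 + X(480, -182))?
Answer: sqrt(69 + I*sqrt(76945)) ≈ 13.32 + 10.413*I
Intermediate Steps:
S(G, K) = 3*G/4 (S(G, K) = G*(3*(1/4)) = G*(3/4) = 3*G/4)
C = -6 + I*sqrt(76945) (C = -6 + sqrt(-76458 - 487) = -6 + sqrt(-76945) = -6 + I*sqrt(76945) ≈ -6.0 + 277.39*I)
sqrt(C + S(-1, -3)*(-248 + 148)) = sqrt((-6 + I*sqrt(76945)) + ((3/4)*(-1))*(-248 + 148)) = sqrt((-6 + I*sqrt(76945)) - 3/4*(-100)) = sqrt((-6 + I*sqrt(76945)) + 75) = sqrt(69 + I*sqrt(76945))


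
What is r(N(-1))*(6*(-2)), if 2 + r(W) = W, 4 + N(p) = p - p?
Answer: 72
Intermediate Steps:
N(p) = -4 (N(p) = -4 + (p - p) = -4 + 0 = -4)
r(W) = -2 + W
r(N(-1))*(6*(-2)) = (-2 - 4)*(6*(-2)) = -6*(-12) = 72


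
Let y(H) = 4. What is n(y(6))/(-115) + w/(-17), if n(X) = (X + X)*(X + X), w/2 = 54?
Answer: -13508/1955 ≈ -6.9095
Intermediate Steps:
w = 108 (w = 2*54 = 108)
n(X) = 4*X**2 (n(X) = (2*X)*(2*X) = 4*X**2)
n(y(6))/(-115) + w/(-17) = (4*4**2)/(-115) + 108/(-17) = (4*16)*(-1/115) + 108*(-1/17) = 64*(-1/115) - 108/17 = -64/115 - 108/17 = -13508/1955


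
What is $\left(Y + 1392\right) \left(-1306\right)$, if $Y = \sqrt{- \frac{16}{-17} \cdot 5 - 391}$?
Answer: $-1817952 - \frac{1306 i \sqrt{111639}}{17} \approx -1.818 \cdot 10^{6} - 25669.0 i$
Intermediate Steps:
$Y = \frac{i \sqrt{111639}}{17}$ ($Y = \sqrt{\left(-16\right) \left(- \frac{1}{17}\right) 5 - 391} = \sqrt{\frac{16}{17} \cdot 5 - 391} = \sqrt{\frac{80}{17} - 391} = \sqrt{- \frac{6567}{17}} = \frac{i \sqrt{111639}}{17} \approx 19.654 i$)
$\left(Y + 1392\right) \left(-1306\right) = \left(\frac{i \sqrt{111639}}{17} + 1392\right) \left(-1306\right) = \left(1392 + \frac{i \sqrt{111639}}{17}\right) \left(-1306\right) = -1817952 - \frac{1306 i \sqrt{111639}}{17}$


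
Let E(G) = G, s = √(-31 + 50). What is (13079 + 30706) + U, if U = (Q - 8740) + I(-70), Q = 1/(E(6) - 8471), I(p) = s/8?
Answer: 296655924/8465 + √19/8 ≈ 35046.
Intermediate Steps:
s = √19 ≈ 4.3589
I(p) = √19/8
Q = -1/8465 (Q = 1/(6 - 8471) = 1/(-8465) = -1/8465 ≈ -0.00011813)
U = -73984101/8465 + √19/8 (U = (-1/8465 - 8740) + √19/8 = -73984101/8465 + √19/8 ≈ -8739.5)
(13079 + 30706) + U = (13079 + 30706) + (-73984101/8465 + √19/8) = 43785 + (-73984101/8465 + √19/8) = 296655924/8465 + √19/8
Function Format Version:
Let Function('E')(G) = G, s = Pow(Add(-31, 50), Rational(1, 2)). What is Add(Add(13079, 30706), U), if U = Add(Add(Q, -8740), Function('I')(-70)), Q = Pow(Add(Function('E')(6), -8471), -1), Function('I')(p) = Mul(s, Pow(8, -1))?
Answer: Add(Rational(296655924, 8465), Mul(Rational(1, 8), Pow(19, Rational(1, 2)))) ≈ 35046.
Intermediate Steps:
s = Pow(19, Rational(1, 2)) ≈ 4.3589
Function('I')(p) = Mul(Rational(1, 8), Pow(19, Rational(1, 2))) (Function('I')(p) = Mul(Pow(19, Rational(1, 2)), Pow(8, -1)) = Mul(Pow(19, Rational(1, 2)), Rational(1, 8)) = Mul(Rational(1, 8), Pow(19, Rational(1, 2))))
Q = Rational(-1, 8465) (Q = Pow(Add(6, -8471), -1) = Pow(-8465, -1) = Rational(-1, 8465) ≈ -0.00011813)
U = Add(Rational(-73984101, 8465), Mul(Rational(1, 8), Pow(19, Rational(1, 2)))) (U = Add(Add(Rational(-1, 8465), -8740), Mul(Rational(1, 8), Pow(19, Rational(1, 2)))) = Add(Rational(-73984101, 8465), Mul(Rational(1, 8), Pow(19, Rational(1, 2)))) ≈ -8739.5)
Add(Add(13079, 30706), U) = Add(Add(13079, 30706), Add(Rational(-73984101, 8465), Mul(Rational(1, 8), Pow(19, Rational(1, 2))))) = Add(43785, Add(Rational(-73984101, 8465), Mul(Rational(1, 8), Pow(19, Rational(1, 2))))) = Add(Rational(296655924, 8465), Mul(Rational(1, 8), Pow(19, Rational(1, 2))))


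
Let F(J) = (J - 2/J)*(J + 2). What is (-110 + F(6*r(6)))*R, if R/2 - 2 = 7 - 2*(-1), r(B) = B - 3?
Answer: 49060/9 ≈ 5451.1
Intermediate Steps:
r(B) = -3 + B
F(J) = (2 + J)*(J - 2/J) (F(J) = (J - 2/J)*(2 + J) = (2 + J)*(J - 2/J))
R = 22 (R = 4 + 2*(7 - 2*(-1)) = 4 + 2*(7 + 2) = 4 + 2*9 = 4 + 18 = 22)
(-110 + F(6*r(6)))*R = (-110 + (-2 + (6*(-3 + 6))**2 - 4*1/(6*(-3 + 6)) + 2*(6*(-3 + 6))))*22 = (-110 + (-2 + (6*3)**2 - 4/(6*3) + 2*(6*3)))*22 = (-110 + (-2 + 18**2 - 4/18 + 2*18))*22 = (-110 + (-2 + 324 - 4*1/18 + 36))*22 = (-110 + (-2 + 324 - 2/9 + 36))*22 = (-110 + 3220/9)*22 = (2230/9)*22 = 49060/9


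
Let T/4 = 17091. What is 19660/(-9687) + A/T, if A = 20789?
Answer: -380884399/220747356 ≈ -1.7254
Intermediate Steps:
T = 68364 (T = 4*17091 = 68364)
19660/(-9687) + A/T = 19660/(-9687) + 20789/68364 = 19660*(-1/9687) + 20789*(1/68364) = -19660/9687 + 20789/68364 = -380884399/220747356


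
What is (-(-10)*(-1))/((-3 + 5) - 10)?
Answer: 5/4 ≈ 1.2500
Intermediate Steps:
(-(-10)*(-1))/((-3 + 5) - 10) = (-10*1)/(2 - 10) = -10/(-8) = -10*(-⅛) = 5/4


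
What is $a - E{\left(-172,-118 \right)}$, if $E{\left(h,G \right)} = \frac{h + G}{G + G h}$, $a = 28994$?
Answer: $\frac{292520611}{10089} \approx 28994.0$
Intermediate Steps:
$E{\left(h,G \right)} = \frac{G + h}{G + G h}$
$a - E{\left(-172,-118 \right)} = 28994 - \frac{-118 - 172}{\left(-118\right) \left(1 - 172\right)} = 28994 - \left(- \frac{1}{118}\right) \frac{1}{-171} \left(-290\right) = 28994 - \left(- \frac{1}{118}\right) \left(- \frac{1}{171}\right) \left(-290\right) = 28994 - - \frac{145}{10089} = 28994 + \frac{145}{10089} = \frac{292520611}{10089}$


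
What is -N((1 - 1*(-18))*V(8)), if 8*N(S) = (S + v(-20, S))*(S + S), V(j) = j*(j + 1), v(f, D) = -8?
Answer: -465120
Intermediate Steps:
V(j) = j*(1 + j)
N(S) = S*(-8 + S)/4 (N(S) = ((S - 8)*(S + S))/8 = ((-8 + S)*(2*S))/8 = (2*S*(-8 + S))/8 = S*(-8 + S)/4)
-N((1 - 1*(-18))*V(8)) = -(1 - 1*(-18))*(8*(1 + 8))*(-8 + (1 - 1*(-18))*(8*(1 + 8)))/4 = -(1 + 18)*(8*9)*(-8 + (1 + 18)*(8*9))/4 = -19*72*(-8 + 19*72)/4 = -1368*(-8 + 1368)/4 = -1368*1360/4 = -1*465120 = -465120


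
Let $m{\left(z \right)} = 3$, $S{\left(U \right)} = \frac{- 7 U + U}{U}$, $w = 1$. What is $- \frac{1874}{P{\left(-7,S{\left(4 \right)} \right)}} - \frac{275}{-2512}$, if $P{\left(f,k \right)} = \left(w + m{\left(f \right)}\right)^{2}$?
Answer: $- \frac{293943}{2512} \approx -117.02$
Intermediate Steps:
$S{\left(U \right)} = -6$ ($S{\left(U \right)} = \frac{\left(-6\right) U}{U} = -6$)
$P{\left(f,k \right)} = 16$ ($P{\left(f,k \right)} = \left(1 + 3\right)^{2} = 4^{2} = 16$)
$- \frac{1874}{P{\left(-7,S{\left(4 \right)} \right)}} - \frac{275}{-2512} = - \frac{1874}{16} - \frac{275}{-2512} = \left(-1874\right) \frac{1}{16} - - \frac{275}{2512} = - \frac{937}{8} + \frac{275}{2512} = - \frac{293943}{2512}$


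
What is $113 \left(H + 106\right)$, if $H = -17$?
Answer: $10057$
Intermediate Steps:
$113 \left(H + 106\right) = 113 \left(-17 + 106\right) = 113 \cdot 89 = 10057$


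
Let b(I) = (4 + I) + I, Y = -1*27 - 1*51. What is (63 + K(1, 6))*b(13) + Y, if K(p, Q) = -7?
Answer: 1602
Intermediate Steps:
Y = -78 (Y = -27 - 51 = -78)
b(I) = 4 + 2*I
(63 + K(1, 6))*b(13) + Y = (63 - 7)*(4 + 2*13) - 78 = 56*(4 + 26) - 78 = 56*30 - 78 = 1680 - 78 = 1602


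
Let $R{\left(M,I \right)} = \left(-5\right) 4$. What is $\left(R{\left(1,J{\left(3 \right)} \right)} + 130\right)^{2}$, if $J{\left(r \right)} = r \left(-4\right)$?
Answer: $12100$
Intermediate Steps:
$J{\left(r \right)} = - 4 r$
$R{\left(M,I \right)} = -20$
$\left(R{\left(1,J{\left(3 \right)} \right)} + 130\right)^{2} = \left(-20 + 130\right)^{2} = 110^{2} = 12100$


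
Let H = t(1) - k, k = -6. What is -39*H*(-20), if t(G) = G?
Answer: 5460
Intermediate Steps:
H = 7 (H = 1 - 1*(-6) = 1 + 6 = 7)
-39*H*(-20) = -39*7*(-20) = -273*(-20) = 5460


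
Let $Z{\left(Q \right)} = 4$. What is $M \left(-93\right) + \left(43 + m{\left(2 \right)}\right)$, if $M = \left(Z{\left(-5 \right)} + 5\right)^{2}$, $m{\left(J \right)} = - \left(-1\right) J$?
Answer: $-7488$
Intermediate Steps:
$m{\left(J \right)} = J$
$M = 81$ ($M = \left(4 + 5\right)^{2} = 9^{2} = 81$)
$M \left(-93\right) + \left(43 + m{\left(2 \right)}\right) = 81 \left(-93\right) + \left(43 + 2\right) = -7533 + 45 = -7488$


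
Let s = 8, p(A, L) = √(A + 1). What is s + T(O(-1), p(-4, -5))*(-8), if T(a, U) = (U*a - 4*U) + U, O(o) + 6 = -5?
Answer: 8 + 112*I*√3 ≈ 8.0 + 193.99*I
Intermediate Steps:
O(o) = -11 (O(o) = -6 - 5 = -11)
p(A, L) = √(1 + A)
T(a, U) = -3*U + U*a (T(a, U) = (-4*U + U*a) + U = -3*U + U*a)
s + T(O(-1), p(-4, -5))*(-8) = 8 + (√(1 - 4)*(-3 - 11))*(-8) = 8 + (√(-3)*(-14))*(-8) = 8 + ((I*√3)*(-14))*(-8) = 8 - 14*I*√3*(-8) = 8 + 112*I*√3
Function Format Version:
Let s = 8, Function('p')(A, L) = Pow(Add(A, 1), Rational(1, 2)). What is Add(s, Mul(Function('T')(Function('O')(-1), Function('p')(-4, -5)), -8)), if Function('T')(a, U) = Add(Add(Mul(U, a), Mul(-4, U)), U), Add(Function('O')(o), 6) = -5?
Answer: Add(8, Mul(112, I, Pow(3, Rational(1, 2)))) ≈ Add(8.0000, Mul(193.99, I))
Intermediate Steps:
Function('O')(o) = -11 (Function('O')(o) = Add(-6, -5) = -11)
Function('p')(A, L) = Pow(Add(1, A), Rational(1, 2))
Function('T')(a, U) = Add(Mul(-3, U), Mul(U, a)) (Function('T')(a, U) = Add(Add(Mul(-4, U), Mul(U, a)), U) = Add(Mul(-3, U), Mul(U, a)))
Add(s, Mul(Function('T')(Function('O')(-1), Function('p')(-4, -5)), -8)) = Add(8, Mul(Mul(Pow(Add(1, -4), Rational(1, 2)), Add(-3, -11)), -8)) = Add(8, Mul(Mul(Pow(-3, Rational(1, 2)), -14), -8)) = Add(8, Mul(Mul(Mul(I, Pow(3, Rational(1, 2))), -14), -8)) = Add(8, Mul(Mul(-14, I, Pow(3, Rational(1, 2))), -8)) = Add(8, Mul(112, I, Pow(3, Rational(1, 2))))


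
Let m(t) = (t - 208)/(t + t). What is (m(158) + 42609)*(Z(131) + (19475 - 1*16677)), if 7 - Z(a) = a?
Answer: 9000947389/79 ≈ 1.1394e+8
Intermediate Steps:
Z(a) = 7 - a
m(t) = (-208 + t)/(2*t) (m(t) = (-208 + t)/((2*t)) = (-208 + t)*(1/(2*t)) = (-208 + t)/(2*t))
(m(158) + 42609)*(Z(131) + (19475 - 1*16677)) = ((1/2)*(-208 + 158)/158 + 42609)*((7 - 1*131) + (19475 - 1*16677)) = ((1/2)*(1/158)*(-50) + 42609)*((7 - 131) + (19475 - 16677)) = (-25/158 + 42609)*(-124 + 2798) = (6732197/158)*2674 = 9000947389/79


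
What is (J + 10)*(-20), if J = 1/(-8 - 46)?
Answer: -5390/27 ≈ -199.63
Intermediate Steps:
J = -1/54 (J = 1/(-54) = -1/54 ≈ -0.018519)
(J + 10)*(-20) = (-1/54 + 10)*(-20) = (539/54)*(-20) = -5390/27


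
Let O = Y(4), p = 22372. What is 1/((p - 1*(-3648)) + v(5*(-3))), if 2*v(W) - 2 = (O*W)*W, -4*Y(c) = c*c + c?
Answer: 2/50917 ≈ 3.9280e-5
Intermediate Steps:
Y(c) = -c/4 - c²/4 (Y(c) = -(c*c + c)/4 = -(c² + c)/4 = -(c + c²)/4 = -c/4 - c²/4)
O = -5 (O = -¼*4*(1 + 4) = -¼*4*5 = -5)
v(W) = 1 - 5*W²/2 (v(W) = 1 + ((-5*W)*W)/2 = 1 + (-5*W²)/2 = 1 - 5*W²/2)
1/((p - 1*(-3648)) + v(5*(-3))) = 1/((22372 - 1*(-3648)) + (1 - 5*(5*(-3))²/2)) = 1/((22372 + 3648) + (1 - 5/2*(-15)²)) = 1/(26020 + (1 - 5/2*225)) = 1/(26020 + (1 - 1125/2)) = 1/(26020 - 1123/2) = 1/(50917/2) = 2/50917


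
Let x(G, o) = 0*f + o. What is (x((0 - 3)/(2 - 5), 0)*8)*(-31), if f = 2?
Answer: 0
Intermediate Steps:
x(G, o) = o (x(G, o) = 0*2 + o = 0 + o = o)
(x((0 - 3)/(2 - 5), 0)*8)*(-31) = (0*8)*(-31) = 0*(-31) = 0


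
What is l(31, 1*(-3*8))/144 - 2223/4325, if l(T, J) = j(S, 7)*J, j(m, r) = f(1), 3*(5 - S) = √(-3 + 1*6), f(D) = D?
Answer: -17663/25950 ≈ -0.68066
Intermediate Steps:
S = 5 - √3/3 (S = 5 - √(-3 + 1*6)/3 = 5 - √(-3 + 6)/3 = 5 - √3/3 ≈ 4.4227)
j(m, r) = 1
l(T, J) = J (l(T, J) = 1*J = J)
l(31, 1*(-3*8))/144 - 2223/4325 = (1*(-3*8))/144 - 2223/4325 = (1*(-24))*(1/144) - 2223*1/4325 = -24*1/144 - 2223/4325 = -⅙ - 2223/4325 = -17663/25950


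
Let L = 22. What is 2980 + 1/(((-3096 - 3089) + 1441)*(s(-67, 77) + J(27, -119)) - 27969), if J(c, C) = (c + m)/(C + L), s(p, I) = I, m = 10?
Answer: 113151794883/37970401 ≈ 2980.0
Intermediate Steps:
J(c, C) = (10 + c)/(22 + C) (J(c, C) = (c + 10)/(C + 22) = (10 + c)/(22 + C))
2980 + 1/(((-3096 - 3089) + 1441)*(s(-67, 77) + J(27, -119)) - 27969) = 2980 + 1/(((-3096 - 3089) + 1441)*(77 + (10 + 27)/(22 - 119)) - 27969) = 2980 + 1/((-6185 + 1441)*(77 + 37/(-97)) - 27969) = 2980 + 1/(-4744*(77 - 1/97*37) - 27969) = 2980 + 1/(-4744*(77 - 37/97) - 27969) = 2980 + 1/(-4744*7432/97 - 27969) = 2980 + 1/(-35257408/97 - 27969) = 2980 + 1/(-37970401/97) = 2980 - 97/37970401 = 113151794883/37970401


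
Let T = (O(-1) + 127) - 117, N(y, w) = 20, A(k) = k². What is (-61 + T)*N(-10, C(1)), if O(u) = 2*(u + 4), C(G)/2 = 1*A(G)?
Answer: -900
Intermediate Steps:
C(G) = 2*G² (C(G) = 2*(1*G²) = 2*G²)
O(u) = 8 + 2*u (O(u) = 2*(4 + u) = 8 + 2*u)
T = 16 (T = ((8 + 2*(-1)) + 127) - 117 = ((8 - 2) + 127) - 117 = (6 + 127) - 117 = 133 - 117 = 16)
(-61 + T)*N(-10, C(1)) = (-61 + 16)*20 = -45*20 = -900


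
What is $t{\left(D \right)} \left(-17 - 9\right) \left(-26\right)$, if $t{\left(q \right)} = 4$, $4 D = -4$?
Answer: $2704$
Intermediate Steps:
$D = -1$ ($D = \frac{1}{4} \left(-4\right) = -1$)
$t{\left(D \right)} \left(-17 - 9\right) \left(-26\right) = 4 \left(-17 - 9\right) \left(-26\right) = 4 \left(-26\right) \left(-26\right) = \left(-104\right) \left(-26\right) = 2704$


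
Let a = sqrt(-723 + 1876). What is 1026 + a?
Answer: 1026 + sqrt(1153) ≈ 1060.0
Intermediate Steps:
a = sqrt(1153) ≈ 33.956
1026 + a = 1026 + sqrt(1153)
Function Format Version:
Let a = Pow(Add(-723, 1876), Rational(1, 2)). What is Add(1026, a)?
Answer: Add(1026, Pow(1153, Rational(1, 2))) ≈ 1060.0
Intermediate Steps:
a = Pow(1153, Rational(1, 2)) ≈ 33.956
Add(1026, a) = Add(1026, Pow(1153, Rational(1, 2)))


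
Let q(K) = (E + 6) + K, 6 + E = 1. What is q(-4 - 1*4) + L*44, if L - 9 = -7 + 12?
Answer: 609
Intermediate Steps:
E = -5 (E = -6 + 1 = -5)
L = 14 (L = 9 + (-7 + 12) = 9 + 5 = 14)
q(K) = 1 + K (q(K) = (-5 + 6) + K = 1 + K)
q(-4 - 1*4) + L*44 = (1 + (-4 - 1*4)) + 14*44 = (1 + (-4 - 4)) + 616 = (1 - 8) + 616 = -7 + 616 = 609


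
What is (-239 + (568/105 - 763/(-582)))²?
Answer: 22387404530089/414936900 ≈ 53954.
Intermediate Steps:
(-239 + (568/105 - 763/(-582)))² = (-239 + (568*(1/105) - 763*(-1/582)))² = (-239 + (568/105 + 763/582))² = (-239 + 136897/20370)² = (-4731533/20370)² = 22387404530089/414936900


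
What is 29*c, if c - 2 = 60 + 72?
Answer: 3886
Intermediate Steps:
c = 134 (c = 2 + (60 + 72) = 2 + 132 = 134)
29*c = 29*134 = 3886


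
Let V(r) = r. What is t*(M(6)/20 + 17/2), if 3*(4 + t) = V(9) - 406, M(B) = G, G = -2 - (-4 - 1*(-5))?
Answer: -68303/60 ≈ -1138.4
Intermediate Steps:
G = -3 (G = -2 - (-4 + 5) = -2 - 1*1 = -2 - 1 = -3)
M(B) = -3
t = -409/3 (t = -4 + (9 - 406)/3 = -4 + (1/3)*(-397) = -4 - 397/3 = -409/3 ≈ -136.33)
t*(M(6)/20 + 17/2) = -409*(-3/20 + 17/2)/3 = -409/3*167/20 = -68303/60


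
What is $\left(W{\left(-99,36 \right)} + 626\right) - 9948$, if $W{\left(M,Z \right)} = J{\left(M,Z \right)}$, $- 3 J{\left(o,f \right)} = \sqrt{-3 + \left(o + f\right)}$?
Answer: $-9322 - \frac{i \sqrt{66}}{3} \approx -9322.0 - 2.708 i$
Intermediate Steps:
$J{\left(o,f \right)} = - \frac{\sqrt{-3 + f + o}}{3}$ ($J{\left(o,f \right)} = - \frac{\sqrt{-3 + \left(o + f\right)}}{3} = - \frac{\sqrt{-3 + \left(f + o\right)}}{3} = - \frac{\sqrt{-3 + f + o}}{3}$)
$W{\left(M,Z \right)} = - \frac{\sqrt{-3 + M + Z}}{3}$ ($W{\left(M,Z \right)} = - \frac{\sqrt{-3 + Z + M}}{3} = - \frac{\sqrt{-3 + M + Z}}{3}$)
$\left(W{\left(-99,36 \right)} + 626\right) - 9948 = \left(- \frac{\sqrt{-3 - 99 + 36}}{3} + 626\right) - 9948 = \left(- \frac{\sqrt{-66}}{3} + 626\right) - 9948 = \left(- \frac{i \sqrt{66}}{3} + 626\right) - 9948 = \left(626 - \frac{i \sqrt{66}}{3}\right) - 9948 = -9322 - \frac{i \sqrt{66}}{3}$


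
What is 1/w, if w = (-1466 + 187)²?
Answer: 1/1635841 ≈ 6.1131e-7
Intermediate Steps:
w = 1635841 (w = (-1279)² = 1635841)
1/w = 1/1635841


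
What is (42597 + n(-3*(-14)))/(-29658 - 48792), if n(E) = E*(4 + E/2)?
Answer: -14549/26150 ≈ -0.55637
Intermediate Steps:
n(E) = E*(4 + E/2) (n(E) = E*(4 + E*(½)) = E*(4 + E/2))
(42597 + n(-3*(-14)))/(-29658 - 48792) = (42597 + (-3*(-14))*(8 - 3*(-14))/2)/(-29658 - 48792) = (42597 + (½)*42*(8 + 42))/(-78450) = (42597 + (½)*42*50)*(-1/78450) = (42597 + 1050)*(-1/78450) = 43647*(-1/78450) = -14549/26150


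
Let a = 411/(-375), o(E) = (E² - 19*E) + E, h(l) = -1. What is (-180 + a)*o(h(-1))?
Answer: -430103/125 ≈ -3440.8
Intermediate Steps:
o(E) = E² - 18*E
a = -137/125 (a = 411*(-1/375) = -137/125 ≈ -1.0960)
(-180 + a)*o(h(-1)) = (-180 - 137/125)*(-(-18 - 1)) = -(-22637)*(-19)/125 = -22637/125*19 = -430103/125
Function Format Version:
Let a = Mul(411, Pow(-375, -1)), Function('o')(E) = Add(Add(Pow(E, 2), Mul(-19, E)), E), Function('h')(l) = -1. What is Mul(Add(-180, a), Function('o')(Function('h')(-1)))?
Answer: Rational(-430103, 125) ≈ -3440.8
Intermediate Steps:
Function('o')(E) = Add(Pow(E, 2), Mul(-18, E))
a = Rational(-137, 125) (a = Mul(411, Rational(-1, 375)) = Rational(-137, 125) ≈ -1.0960)
Mul(Add(-180, a), Function('o')(Function('h')(-1))) = Mul(Add(-180, Rational(-137, 125)), Mul(-1, Add(-18, -1))) = Mul(Rational(-22637, 125), Mul(-1, -19)) = Mul(Rational(-22637, 125), 19) = Rational(-430103, 125)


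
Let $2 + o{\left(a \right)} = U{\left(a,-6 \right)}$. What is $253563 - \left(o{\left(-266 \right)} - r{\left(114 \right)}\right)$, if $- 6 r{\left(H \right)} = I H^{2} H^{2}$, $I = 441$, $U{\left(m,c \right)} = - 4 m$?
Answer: $-12413604675$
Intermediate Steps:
$o{\left(a \right)} = -2 - 4 a$
$r{\left(H \right)} = - \frac{147 H^{4}}{2}$ ($r{\left(H \right)} = - \frac{441 H^{2} H^{2}}{6} = - \frac{441 H^{4}}{6} = - \frac{147 H^{4}}{2}$)
$253563 - \left(o{\left(-266 \right)} - r{\left(114 \right)}\right) = 253563 - \left(\left(-2 - -1064\right) - - \frac{147 \cdot 114^{4}}{2}\right) = 253563 - \left(\left(-2 + 1064\right) - \left(- \frac{147}{2}\right) 168896016\right) = 253563 - \left(1062 - -12413857176\right) = 253563 - \left(1062 + 12413857176\right) = 253563 - 12413858238 = -12413604675$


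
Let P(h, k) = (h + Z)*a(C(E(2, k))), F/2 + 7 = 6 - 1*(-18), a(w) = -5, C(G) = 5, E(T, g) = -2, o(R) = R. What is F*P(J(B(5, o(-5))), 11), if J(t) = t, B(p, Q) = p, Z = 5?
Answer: -1700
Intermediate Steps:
F = 34 (F = -14 + 2*(6 - 1*(-18)) = -14 + 2*(6 + 18) = -14 + 2*24 = -14 + 48 = 34)
P(h, k) = -25 - 5*h (P(h, k) = (h + 5)*(-5) = (5 + h)*(-5) = -25 - 5*h)
F*P(J(B(5, o(-5))), 11) = 34*(-25 - 5*5) = 34*(-25 - 25) = 34*(-50) = -1700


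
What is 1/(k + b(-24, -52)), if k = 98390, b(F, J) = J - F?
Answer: 1/98362 ≈ 1.0167e-5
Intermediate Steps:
1/(k + b(-24, -52)) = 1/(98390 + (-52 - 1*(-24))) = 1/(98390 + (-52 + 24)) = 1/(98390 - 28) = 1/98362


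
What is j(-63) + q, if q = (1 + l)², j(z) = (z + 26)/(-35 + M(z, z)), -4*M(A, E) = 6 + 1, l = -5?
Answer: 2500/147 ≈ 17.007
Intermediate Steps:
M(A, E) = -7/4 (M(A, E) = -(6 + 1)/4 = -¼*7 = -7/4)
j(z) = -104/147 - 4*z/147 (j(z) = (z + 26)/(-35 - 7/4) = (26 + z)/(-147/4) = (26 + z)*(-4/147) = -104/147 - 4*z/147)
q = 16 (q = (1 - 5)² = (-4)² = 16)
j(-63) + q = (-104/147 - 4/147*(-63)) + 16 = (-104/147 + 12/7) + 16 = 148/147 + 16 = 2500/147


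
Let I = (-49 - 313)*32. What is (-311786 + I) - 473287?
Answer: -796657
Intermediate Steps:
I = -11584 (I = -362*32 = -11584)
(-311786 + I) - 473287 = (-311786 - 11584) - 473287 = -323370 - 473287 = -796657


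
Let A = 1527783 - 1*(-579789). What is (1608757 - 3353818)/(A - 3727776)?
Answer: 581687/540068 ≈ 1.0771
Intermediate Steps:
A = 2107572 (A = 1527783 + 579789 = 2107572)
(1608757 - 3353818)/(A - 3727776) = (1608757 - 3353818)/(2107572 - 3727776) = -1745061/(-1620204) = -1745061*(-1/1620204) = 581687/540068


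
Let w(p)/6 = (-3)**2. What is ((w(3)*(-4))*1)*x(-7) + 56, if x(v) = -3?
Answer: 704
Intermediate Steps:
w(p) = 54 (w(p) = 6*(-3)**2 = 6*9 = 54)
((w(3)*(-4))*1)*x(-7) + 56 = ((54*(-4))*1)*(-3) + 56 = -216*1*(-3) + 56 = -216*(-3) + 56 = 648 + 56 = 704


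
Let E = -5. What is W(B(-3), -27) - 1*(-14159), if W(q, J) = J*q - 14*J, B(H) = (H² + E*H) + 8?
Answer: 13673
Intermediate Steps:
B(H) = 8 + H² - 5*H (B(H) = (H² - 5*H) + 8 = 8 + H² - 5*H)
W(q, J) = -14*J + J*q
W(B(-3), -27) - 1*(-14159) = -27*(-14 + (8 + (-3)² - 5*(-3))) - 1*(-14159) = -27*(-14 + (8 + 9 + 15)) + 14159 = -27*(-14 + 32) + 14159 = -27*18 + 14159 = -486 + 14159 = 13673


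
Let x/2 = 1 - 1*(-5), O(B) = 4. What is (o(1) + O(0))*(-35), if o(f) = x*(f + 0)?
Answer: -560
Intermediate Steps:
x = 12 (x = 2*(1 - 1*(-5)) = 2*(1 + 5) = 2*6 = 12)
o(f) = 12*f (o(f) = 12*(f + 0) = 12*f)
(o(1) + O(0))*(-35) = (12*1 + 4)*(-35) = (12 + 4)*(-35) = 16*(-35) = -560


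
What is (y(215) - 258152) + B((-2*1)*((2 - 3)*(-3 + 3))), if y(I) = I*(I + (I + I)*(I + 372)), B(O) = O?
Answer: 54056223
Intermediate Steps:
y(I) = I*(I + 2*I*(372 + I)) (y(I) = I*(I + (2*I)*(372 + I)) = I*(I + 2*I*(372 + I)))
(y(215) - 258152) + B((-2*1)*((2 - 3)*(-3 + 3))) = (215²*(745 + 2*215) - 258152) + (-2*1)*((2 - 3)*(-3 + 3)) = (46225*(745 + 430) - 258152) - (-2)*0 = (46225*1175 - 258152) - 2*0 = (54314375 - 258152) + 0 = 54056223 + 0 = 54056223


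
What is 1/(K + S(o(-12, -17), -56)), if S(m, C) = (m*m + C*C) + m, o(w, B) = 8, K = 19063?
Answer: 1/22271 ≈ 4.4901e-5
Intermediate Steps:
S(m, C) = m + C**2 + m**2 (S(m, C) = (m**2 + C**2) + m = (C**2 + m**2) + m = m + C**2 + m**2)
1/(K + S(o(-12, -17), -56)) = 1/(19063 + (8 + (-56)**2 + 8**2)) = 1/(19063 + (8 + 3136 + 64)) = 1/(19063 + 3208) = 1/22271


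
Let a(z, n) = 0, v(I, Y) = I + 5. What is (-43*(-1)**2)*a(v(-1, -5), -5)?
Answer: 0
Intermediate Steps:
v(I, Y) = 5 + I
(-43*(-1)**2)*a(v(-1, -5), -5) = -43*(-1)**2*0 = -43*1*0 = -43*0 = 0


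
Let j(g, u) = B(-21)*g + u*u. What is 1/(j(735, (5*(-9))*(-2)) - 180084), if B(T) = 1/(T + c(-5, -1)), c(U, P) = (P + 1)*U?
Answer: -1/172019 ≈ -5.8133e-6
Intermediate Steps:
c(U, P) = U*(1 + P) (c(U, P) = (1 + P)*U = U*(1 + P))
B(T) = 1/T (B(T) = 1/(T - 5*(1 - 1)) = 1/(T - 5*0) = 1/(T + 0) = 1/T)
j(g, u) = u² - g/21 (j(g, u) = g/(-21) + u*u = -g/21 + u² = u² - g/21)
1/(j(735, (5*(-9))*(-2)) - 180084) = 1/((((5*(-9))*(-2))² - 1/21*735) - 180084) = 1/(((-45*(-2))² - 35) - 180084) = 1/((90² - 35) - 180084) = 1/((8100 - 35) - 180084) = 1/(8065 - 180084) = 1/(-172019) = -1/172019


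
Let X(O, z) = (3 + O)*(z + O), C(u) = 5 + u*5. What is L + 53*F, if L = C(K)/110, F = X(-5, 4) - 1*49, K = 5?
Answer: -27398/11 ≈ -2490.7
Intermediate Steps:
C(u) = 5 + 5*u
X(O, z) = (3 + O)*(O + z)
F = -47 (F = ((-5)**2 + 3*(-5) + 3*4 - 5*4) - 1*49 = (25 - 15 + 12 - 20) - 49 = 2 - 49 = -47)
L = 3/11 (L = (5 + 5*5)/110 = (5 + 25)*(1/110) = 30*(1/110) = 3/11 ≈ 0.27273)
L + 53*F = 3/11 + 53*(-47) = 3/11 - 2491 = -27398/11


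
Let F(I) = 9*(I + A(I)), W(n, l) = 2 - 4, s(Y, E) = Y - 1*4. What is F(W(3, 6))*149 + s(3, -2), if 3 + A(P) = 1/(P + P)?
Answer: -28165/4 ≈ -7041.3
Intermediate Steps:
s(Y, E) = -4 + Y (s(Y, E) = Y - 4 = -4 + Y)
A(P) = -3 + 1/(2*P) (A(P) = -3 + 1/(P + P) = -3 + 1/(2*P))
W(n, l) = -2
F(I) = -27 + 9*I + 9/(2*I) (F(I) = 9*(I + (-3 + 1/(2*I))) = 9*(-3 + I + 1/(2*I)) = -27 + 9*I + 9/(2*I))
F(W(3, 6))*149 + s(3, -2) = (-27 + 9*(-2) + (9/2)/(-2))*149 + (-4 + 3) = (-27 - 18 + (9/2)*(-½))*149 - 1 = (-27 - 18 - 9/4)*149 - 1 = -189/4*149 - 1 = -28161/4 - 1 = -28165/4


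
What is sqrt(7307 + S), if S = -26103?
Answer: 2*I*sqrt(4699) ≈ 137.1*I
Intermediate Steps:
sqrt(7307 + S) = sqrt(7307 - 26103) = sqrt(-18796) = 2*I*sqrt(4699)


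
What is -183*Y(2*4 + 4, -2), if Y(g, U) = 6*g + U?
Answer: -12810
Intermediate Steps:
Y(g, U) = U + 6*g
-183*Y(2*4 + 4, -2) = -183*(-2 + 6*(2*4 + 4)) = -183*(-2 + 6*(8 + 4)) = -183*(-2 + 6*12) = -183*(-2 + 72) = -183*70 = -12810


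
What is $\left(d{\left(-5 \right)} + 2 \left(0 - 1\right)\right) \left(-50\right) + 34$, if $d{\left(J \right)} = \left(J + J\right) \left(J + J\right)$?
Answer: $-4866$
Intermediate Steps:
$d{\left(J \right)} = 4 J^{2}$ ($d{\left(J \right)} = 2 J 2 J = 4 J^{2}$)
$\left(d{\left(-5 \right)} + 2 \left(0 - 1\right)\right) \left(-50\right) + 34 = \left(4 \left(-5\right)^{2} + 2 \left(0 - 1\right)\right) \left(-50\right) + 34 = \left(4 \cdot 25 + 2 \left(-1\right)\right) \left(-50\right) + 34 = \left(100 - 2\right) \left(-50\right) + 34 = 98 \left(-50\right) + 34 = -4900 + 34 = -4866$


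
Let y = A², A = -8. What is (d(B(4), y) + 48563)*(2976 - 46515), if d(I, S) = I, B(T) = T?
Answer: -2114558613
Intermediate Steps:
y = 64 (y = (-8)² = 64)
(d(B(4), y) + 48563)*(2976 - 46515) = (4 + 48563)*(2976 - 46515) = 48567*(-43539) = -2114558613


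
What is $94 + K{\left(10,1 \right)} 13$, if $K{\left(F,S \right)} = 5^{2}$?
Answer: $419$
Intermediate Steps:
$K{\left(F,S \right)} = 25$
$94 + K{\left(10,1 \right)} 13 = 94 + 25 \cdot 13 = 94 + 325 = 419$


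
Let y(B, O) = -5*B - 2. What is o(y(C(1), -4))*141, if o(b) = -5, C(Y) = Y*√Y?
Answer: -705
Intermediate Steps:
C(Y) = Y^(3/2)
y(B, O) = -2 - 5*B
o(y(C(1), -4))*141 = -5*141 = -705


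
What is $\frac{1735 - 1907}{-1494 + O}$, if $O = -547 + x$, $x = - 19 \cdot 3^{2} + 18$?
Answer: $\frac{86}{1097} \approx 0.078396$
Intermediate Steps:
$x = -153$ ($x = \left(-19\right) 9 + 18 = -171 + 18 = -153$)
$O = -700$ ($O = -547 - 153 = -700$)
$\frac{1735 - 1907}{-1494 + O} = \frac{1735 - 1907}{-1494 - 700} = - \frac{172}{-2194} = \left(-172\right) \left(- \frac{1}{2194}\right) = \frac{86}{1097}$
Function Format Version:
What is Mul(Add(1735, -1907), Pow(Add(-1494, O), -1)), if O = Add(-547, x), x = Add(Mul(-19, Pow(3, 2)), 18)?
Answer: Rational(86, 1097) ≈ 0.078396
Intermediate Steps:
x = -153 (x = Add(Mul(-19, 9), 18) = Add(-171, 18) = -153)
O = -700 (O = Add(-547, -153) = -700)
Mul(Add(1735, -1907), Pow(Add(-1494, O), -1)) = Mul(Add(1735, -1907), Pow(Add(-1494, -700), -1)) = Mul(-172, Pow(-2194, -1)) = Mul(-172, Rational(-1, 2194)) = Rational(86, 1097)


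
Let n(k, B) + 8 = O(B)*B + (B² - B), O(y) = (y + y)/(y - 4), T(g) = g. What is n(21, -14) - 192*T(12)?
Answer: -19114/9 ≈ -2123.8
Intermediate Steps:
O(y) = 2*y/(-4 + y) (O(y) = (2*y)/(-4 + y) = 2*y/(-4 + y))
n(k, B) = -8 + B² - B + 2*B²/(-4 + B) (n(k, B) = -8 + ((2*B/(-4 + B))*B + (B² - B)) = -8 + (2*B²/(-4 + B) + (B² - B)) = -8 + (B² - B + 2*B²/(-4 + B)) = -8 + B² - B + 2*B²/(-4 + B))
n(21, -14) - 192*T(12) = (32 + (-14)³ - 4*(-14) - 3*(-14)²)/(-4 - 14) - 192*12 = (32 - 2744 + 56 - 3*196)/(-18) - 2304 = -(32 - 2744 + 56 - 588)/18 - 2304 = -1/18*(-3244) - 2304 = 1622/9 - 2304 = -19114/9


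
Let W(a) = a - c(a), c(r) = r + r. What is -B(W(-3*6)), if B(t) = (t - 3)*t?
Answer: -270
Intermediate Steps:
c(r) = 2*r
W(a) = -a (W(a) = a - 2*a = -a)
B(t) = t*(-3 + t) (B(t) = (-3 + t)*t = t*(-3 + t))
-B(W(-3*6)) = -(-(-3)*6)*(-3 - (-3)*6) = -(-1*(-18))*(-3 - 1*(-18)) = -18*(-3 + 18) = -18*15 = -1*270 = -270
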